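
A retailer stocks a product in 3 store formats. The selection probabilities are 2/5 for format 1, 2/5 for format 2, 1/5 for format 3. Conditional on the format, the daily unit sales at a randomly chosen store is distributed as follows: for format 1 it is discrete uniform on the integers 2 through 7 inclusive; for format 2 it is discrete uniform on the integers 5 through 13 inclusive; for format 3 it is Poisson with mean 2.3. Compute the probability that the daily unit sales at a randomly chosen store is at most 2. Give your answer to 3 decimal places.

Conditional on each format, P(X ≤ 2): 1: 0.166667; 2: 0; 3: 0.596039.
By total probability, P(X ≤ 2) = 0.4·0.166667 + 0.4·0 + 0.2·0.596039 = 0.185874.

0.186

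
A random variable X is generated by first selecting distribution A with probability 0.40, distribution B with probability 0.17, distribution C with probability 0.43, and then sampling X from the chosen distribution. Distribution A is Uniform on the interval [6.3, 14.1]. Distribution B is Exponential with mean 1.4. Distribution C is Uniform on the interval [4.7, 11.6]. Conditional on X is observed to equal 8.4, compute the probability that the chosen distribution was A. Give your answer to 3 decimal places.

0.450

Likelihoods f(8.4 | ·): A: 0.128205; B: 0.00177054; C: 0.144928.
Posterior ∝ prior × likelihood. Numerator for A: 0.4·0.128205 = 0.0512821.
Normalizing constant: 0.4·0.128205 + 0.17·0.00177054 + 0.43·0.144928 = 0.113902.
P(A | observation) = 0.0512821 / 0.113902 = 0.45023.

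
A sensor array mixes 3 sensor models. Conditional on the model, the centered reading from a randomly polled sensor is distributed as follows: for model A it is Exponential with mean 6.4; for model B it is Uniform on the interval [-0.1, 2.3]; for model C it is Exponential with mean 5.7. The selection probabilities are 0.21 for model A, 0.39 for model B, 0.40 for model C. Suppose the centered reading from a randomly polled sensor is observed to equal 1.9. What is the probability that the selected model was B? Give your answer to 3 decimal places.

Likelihoods f(1.9 | ·): A: 0.116115; B: 0.416667; C: 0.125707.
Posterior ∝ prior × likelihood. Numerator for B: 0.39·0.416667 = 0.1625.
Normalizing constant: 0.21·0.116115 + 0.39·0.416667 + 0.4·0.125707 = 0.237167.
P(B | observation) = 0.1625 / 0.237167 = 0.685171.

0.685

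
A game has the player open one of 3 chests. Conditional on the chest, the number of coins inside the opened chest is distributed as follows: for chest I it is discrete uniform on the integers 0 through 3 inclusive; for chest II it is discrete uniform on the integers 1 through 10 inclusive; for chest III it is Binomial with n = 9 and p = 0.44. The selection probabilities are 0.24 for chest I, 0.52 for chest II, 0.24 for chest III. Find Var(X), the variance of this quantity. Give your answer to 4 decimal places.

7.7636

Per component, I: μ=1.5, E[X²]=3.5; II: μ=5.5, E[X²]=38.5; III: μ=3.96, E[X²]=17.8992.
E[X] = 0.24·1.5 + 0.52·5.5 + 0.24·3.96 = 4.1704.
E[X²] = 0.24·3.5 + 0.52·38.5 + 0.24·17.8992 = 25.1558.
Var(X) = E[X²] − (E[X])² = 25.1558 − 17.3922 = 7.76357.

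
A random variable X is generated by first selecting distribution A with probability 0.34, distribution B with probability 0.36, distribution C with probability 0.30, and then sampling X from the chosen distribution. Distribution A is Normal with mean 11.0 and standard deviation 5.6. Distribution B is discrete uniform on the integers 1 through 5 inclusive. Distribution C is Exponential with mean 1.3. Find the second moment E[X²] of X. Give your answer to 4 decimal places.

For each component E[X²] = Var + (mean)², giving A: 152.36; B: 11; C: 3.38.
Overall E[X²] = 0.34·152.36 + 0.36·11 + 0.3·3.38 = 56.7764.

56.7764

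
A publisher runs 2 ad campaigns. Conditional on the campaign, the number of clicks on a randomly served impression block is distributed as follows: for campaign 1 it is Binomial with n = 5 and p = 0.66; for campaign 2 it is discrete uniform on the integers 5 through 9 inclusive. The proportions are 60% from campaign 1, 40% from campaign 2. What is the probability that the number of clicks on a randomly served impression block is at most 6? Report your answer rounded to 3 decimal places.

0.760

Conditional on each campaign, P(X ≤ 6): 1: 1; 2: 0.4.
By total probability, P(X ≤ 6) = 0.6·1 + 0.4·0.4 = 0.76.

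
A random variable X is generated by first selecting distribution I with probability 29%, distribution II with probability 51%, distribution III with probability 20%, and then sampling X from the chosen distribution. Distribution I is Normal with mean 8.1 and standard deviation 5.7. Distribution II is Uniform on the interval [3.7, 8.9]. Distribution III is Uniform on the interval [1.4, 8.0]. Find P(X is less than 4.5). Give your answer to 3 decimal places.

Conditional on each component, P(X < 4.5): I: 0.263831; II: 0.153846; III: 0.469697.
By total probability, P(X < 4.5) = 0.29·0.263831 + 0.51·0.153846 + 0.2·0.469697 = 0.248912.

0.249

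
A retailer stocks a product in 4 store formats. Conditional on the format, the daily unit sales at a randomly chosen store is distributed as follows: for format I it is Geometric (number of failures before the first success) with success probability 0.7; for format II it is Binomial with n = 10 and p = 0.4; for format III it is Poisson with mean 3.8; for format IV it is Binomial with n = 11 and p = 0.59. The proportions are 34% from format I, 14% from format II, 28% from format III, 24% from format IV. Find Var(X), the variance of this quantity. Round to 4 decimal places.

7.6302

Per component, I: μ=0.428571, E[X²]=0.795918; II: μ=4, E[X²]=18.4; III: μ=3.8, E[X²]=18.24; IV: μ=6.49, E[X²]=44.781.
E[X] = 0.34·0.428571 + 0.14·4 + 0.28·3.8 + 0.24·6.49 = 3.32731.
E[X²] = 0.34·0.795918 + 0.14·18.4 + 0.28·18.24 + 0.24·44.781 = 18.7013.
Var(X) = E[X²] − (E[X])² = 18.7013 − 11.071 = 7.63023.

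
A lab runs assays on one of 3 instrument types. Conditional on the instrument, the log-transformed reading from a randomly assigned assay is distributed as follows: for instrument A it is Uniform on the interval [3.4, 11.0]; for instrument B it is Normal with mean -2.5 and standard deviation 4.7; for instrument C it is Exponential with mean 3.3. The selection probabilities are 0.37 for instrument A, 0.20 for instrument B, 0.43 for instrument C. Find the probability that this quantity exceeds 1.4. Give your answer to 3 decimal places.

0.692

Conditional on each instrument, P(X > 1.4): A: 1; B: 0.20333; C: 0.654265.
By total probability, P(X > 1.4) = 0.37·1 + 0.2·0.20333 + 0.43·0.654265 = 0.692.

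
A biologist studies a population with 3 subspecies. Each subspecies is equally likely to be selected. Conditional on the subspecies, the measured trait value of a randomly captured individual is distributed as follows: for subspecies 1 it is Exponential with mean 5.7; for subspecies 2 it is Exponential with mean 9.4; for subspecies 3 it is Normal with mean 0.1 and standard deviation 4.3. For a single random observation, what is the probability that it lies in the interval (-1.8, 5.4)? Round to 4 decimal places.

0.5370

Conditional on each subspecies, P(-1.8 < X < 5.4): 1: 0.61224; 2: 0.436996; 3: 0.561835.
By total probability, P(-1.8 < X < 5.4) = 0.333333·0.61224 + 0.333333·0.436996 + 0.333333·0.561835 = 0.537023.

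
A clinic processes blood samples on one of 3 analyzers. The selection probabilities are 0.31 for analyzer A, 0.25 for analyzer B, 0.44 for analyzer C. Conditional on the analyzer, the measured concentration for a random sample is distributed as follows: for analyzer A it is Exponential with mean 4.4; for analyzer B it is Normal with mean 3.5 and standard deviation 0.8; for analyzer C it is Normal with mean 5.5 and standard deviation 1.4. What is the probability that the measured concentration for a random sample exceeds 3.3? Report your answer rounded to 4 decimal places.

0.7106

Conditional on each analyzer, P(X > 3.3): A: 0.472367; B: 0.598706; C: 0.941958.
By total probability, P(X > 3.3) = 0.31·0.472367 + 0.25·0.598706 + 0.44·0.941958 = 0.710572.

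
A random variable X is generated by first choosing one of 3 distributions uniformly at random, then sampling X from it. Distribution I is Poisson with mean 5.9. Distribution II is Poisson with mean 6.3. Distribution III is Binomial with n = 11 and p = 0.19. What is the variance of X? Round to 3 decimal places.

Per component, I: μ=5.9, E[X²]=40.71; II: μ=6.3, E[X²]=45.99; III: μ=2.09, E[X²]=6.061.
E[X] = 0.333333·5.9 + 0.333333·6.3 + 0.333333·2.09 = 4.76333.
E[X²] = 0.333333·40.71 + 0.333333·45.99 + 0.333333·6.061 = 30.9203.
Var(X) = E[X²] − (E[X])² = 30.9203 − 22.6893 = 8.23099.

8.231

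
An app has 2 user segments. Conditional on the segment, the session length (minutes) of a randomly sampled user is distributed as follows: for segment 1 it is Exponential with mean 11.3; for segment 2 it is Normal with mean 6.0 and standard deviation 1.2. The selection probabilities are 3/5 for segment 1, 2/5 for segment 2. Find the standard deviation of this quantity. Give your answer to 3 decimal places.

Per component, 1: μ=11.3, E[X²]=255.38; 2: μ=6, E[X²]=37.44.
E[X] = 0.6·11.3 + 0.4·6 = 9.18.
E[X²] = 0.6·255.38 + 0.4·37.44 = 168.204.
Var(X) = E[X²] − (E[X])² = 168.204 − 84.2724 = 83.9316.
SD(X) = √83.9316 = 9.16142.

9.161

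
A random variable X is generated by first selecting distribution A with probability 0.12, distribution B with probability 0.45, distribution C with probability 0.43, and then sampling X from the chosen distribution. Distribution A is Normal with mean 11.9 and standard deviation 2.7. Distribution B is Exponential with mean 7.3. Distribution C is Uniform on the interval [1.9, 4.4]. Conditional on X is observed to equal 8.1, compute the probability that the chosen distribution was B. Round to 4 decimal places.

Likelihoods f(8.1 | ·): A: 0.054881; B: 0.0451636; C: 0.
Posterior ∝ prior × likelihood. Numerator for B: 0.45·0.0451636 = 0.0203236.
Normalizing constant: 0.12·0.054881 + 0.45·0.0451636 + 0.43·0 = 0.0269093.
P(B | observation) = 0.0203236 / 0.0269093 = 0.755263.

0.7553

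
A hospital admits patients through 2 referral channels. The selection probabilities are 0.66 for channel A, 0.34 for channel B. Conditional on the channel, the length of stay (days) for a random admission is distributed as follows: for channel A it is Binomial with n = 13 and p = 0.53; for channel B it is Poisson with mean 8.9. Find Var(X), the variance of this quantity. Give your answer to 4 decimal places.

6.0699

Per component, A: μ=6.89, E[X²]=50.7104; B: μ=8.9, E[X²]=88.11.
E[X] = 0.66·6.89 + 0.34·8.9 = 7.5734.
E[X²] = 0.66·50.7104 + 0.34·88.11 = 63.4263.
Var(X) = E[X²] − (E[X])² = 63.4263 − 57.3564 = 6.06988.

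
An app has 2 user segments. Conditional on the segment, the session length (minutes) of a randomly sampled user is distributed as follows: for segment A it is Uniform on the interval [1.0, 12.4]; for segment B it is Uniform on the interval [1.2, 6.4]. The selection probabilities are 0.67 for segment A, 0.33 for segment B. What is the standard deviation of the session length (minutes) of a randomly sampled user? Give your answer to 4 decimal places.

Per component, A: μ=6.7, E[X²]=55.72; B: μ=3.8, E[X²]=16.6933.
E[X] = 0.67·6.7 + 0.33·3.8 = 5.743.
E[X²] = 0.67·55.72 + 0.33·16.6933 = 42.8412.
Var(X) = E[X²] − (E[X])² = 42.8412 − 32.982 = 9.85915.
SD(X) = √9.85915 = 3.13993.

3.1399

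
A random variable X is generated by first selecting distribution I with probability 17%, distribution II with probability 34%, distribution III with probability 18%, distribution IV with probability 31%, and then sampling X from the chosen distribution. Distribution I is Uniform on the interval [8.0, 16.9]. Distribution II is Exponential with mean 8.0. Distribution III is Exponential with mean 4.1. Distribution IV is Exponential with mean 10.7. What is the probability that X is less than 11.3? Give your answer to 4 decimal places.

0.6910

Conditional on each component, P(X < 11.3): I: 0.370787; II: 0.756466; III: 0.936461; IV: 0.652182.
By total probability, P(X < 11.3) = 0.17·0.370787 + 0.34·0.756466 + 0.18·0.936461 + 0.31·0.652182 = 0.690971.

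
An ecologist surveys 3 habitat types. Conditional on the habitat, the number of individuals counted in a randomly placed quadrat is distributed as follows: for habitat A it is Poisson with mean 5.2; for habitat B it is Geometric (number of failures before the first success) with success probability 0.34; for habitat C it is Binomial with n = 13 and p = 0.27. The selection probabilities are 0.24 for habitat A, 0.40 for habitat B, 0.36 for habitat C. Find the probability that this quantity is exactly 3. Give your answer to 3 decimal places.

0.157

Conditional on each habitat, P(X = 3): A: 0.129279; B: 0.0977486; C: 0.241928.
By total probability, P(X = 3) = 0.24·0.129279 + 0.4·0.0977486 + 0.36·0.241928 = 0.15722.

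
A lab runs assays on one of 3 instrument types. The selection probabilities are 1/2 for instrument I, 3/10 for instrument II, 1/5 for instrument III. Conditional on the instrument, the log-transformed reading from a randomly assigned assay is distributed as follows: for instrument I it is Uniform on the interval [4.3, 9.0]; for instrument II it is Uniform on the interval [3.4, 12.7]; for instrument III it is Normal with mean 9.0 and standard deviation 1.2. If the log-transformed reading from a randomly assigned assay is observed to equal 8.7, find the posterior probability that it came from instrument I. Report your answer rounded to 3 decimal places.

0.524

Likelihoods f(8.7 | ·): I: 0.212766; II: 0.107527; III: 0.322223.
Posterior ∝ prior × likelihood. Numerator for I: 0.5·0.212766 = 0.106383.
Normalizing constant: 0.5·0.212766 + 0.3·0.107527 + 0.2·0.322223 = 0.203086.
P(I | observation) = 0.106383 / 0.203086 = 0.523833.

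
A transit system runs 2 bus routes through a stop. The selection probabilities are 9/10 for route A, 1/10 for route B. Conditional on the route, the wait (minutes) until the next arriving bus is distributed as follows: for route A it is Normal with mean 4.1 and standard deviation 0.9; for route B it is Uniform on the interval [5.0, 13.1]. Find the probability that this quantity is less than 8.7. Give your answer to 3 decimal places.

Conditional on each route, P(X < 8.7): A: 1; B: 0.45679.
By total probability, P(X < 8.7) = 0.9·1 + 0.1·0.45679 = 0.945679.

0.946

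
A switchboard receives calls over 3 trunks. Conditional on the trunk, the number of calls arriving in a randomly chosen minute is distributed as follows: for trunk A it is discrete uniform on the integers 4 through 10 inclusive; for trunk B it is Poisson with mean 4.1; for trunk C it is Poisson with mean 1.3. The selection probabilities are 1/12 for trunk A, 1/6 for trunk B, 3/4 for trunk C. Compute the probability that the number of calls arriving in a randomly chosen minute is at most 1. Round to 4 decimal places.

Conditional on each trunk, P(X ≤ 1): A: 0; B: 0.0845206; C: 0.626823.
By total probability, P(X ≤ 1) = 0.0833333·0 + 0.166667·0.0845206 + 0.75·0.626823 = 0.484204.

0.4842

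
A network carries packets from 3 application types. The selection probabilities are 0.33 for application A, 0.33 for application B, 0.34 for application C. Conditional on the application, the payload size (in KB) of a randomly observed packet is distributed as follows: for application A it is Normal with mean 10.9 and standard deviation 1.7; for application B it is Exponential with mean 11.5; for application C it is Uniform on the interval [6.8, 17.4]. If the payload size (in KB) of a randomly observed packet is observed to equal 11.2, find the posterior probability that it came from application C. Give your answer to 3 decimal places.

0.269

Likelihoods f(11.2 | ·): A: 0.231046; B: 0.032835; C: 0.0943396.
Posterior ∝ prior × likelihood. Numerator for C: 0.34·0.0943396 = 0.0320755.
Normalizing constant: 0.33·0.231046 + 0.33·0.032835 + 0.34·0.0943396 = 0.119156.
P(C | observation) = 0.0320755 / 0.119156 = 0.269188.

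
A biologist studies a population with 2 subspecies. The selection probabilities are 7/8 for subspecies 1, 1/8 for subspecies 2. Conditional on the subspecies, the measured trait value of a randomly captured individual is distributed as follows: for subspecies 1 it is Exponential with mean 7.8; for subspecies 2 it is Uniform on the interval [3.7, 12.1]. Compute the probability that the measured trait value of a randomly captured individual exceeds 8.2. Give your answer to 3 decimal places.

0.364

Conditional on each subspecies, P(X > 8.2): 1: 0.349489; 2: 0.464286.
By total probability, P(X > 8.2) = 0.875·0.349489 + 0.125·0.464286 = 0.363839.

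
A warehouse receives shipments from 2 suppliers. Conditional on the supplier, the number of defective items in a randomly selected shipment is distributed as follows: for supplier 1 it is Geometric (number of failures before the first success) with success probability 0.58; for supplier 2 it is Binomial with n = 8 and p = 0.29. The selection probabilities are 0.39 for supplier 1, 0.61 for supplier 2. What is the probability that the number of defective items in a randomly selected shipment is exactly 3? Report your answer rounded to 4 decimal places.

Conditional on each supplier, P(X = 3): 1: 0.042971; 2: 0.246419.
By total probability, P(X = 3) = 0.39·0.042971 + 0.61·0.246419 = 0.167074.

0.1671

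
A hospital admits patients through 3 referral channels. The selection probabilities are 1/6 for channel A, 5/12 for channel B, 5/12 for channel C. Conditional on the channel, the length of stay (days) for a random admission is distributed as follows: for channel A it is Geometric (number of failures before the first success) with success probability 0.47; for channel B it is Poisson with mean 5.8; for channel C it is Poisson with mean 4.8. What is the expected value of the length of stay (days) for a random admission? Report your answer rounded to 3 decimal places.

4.605

Component means — A: 1.12766; B: 5.8; C: 4.8.
E[X] = 0.166667·1.12766 + 0.416667·5.8 + 0.416667·4.8 = 4.60461.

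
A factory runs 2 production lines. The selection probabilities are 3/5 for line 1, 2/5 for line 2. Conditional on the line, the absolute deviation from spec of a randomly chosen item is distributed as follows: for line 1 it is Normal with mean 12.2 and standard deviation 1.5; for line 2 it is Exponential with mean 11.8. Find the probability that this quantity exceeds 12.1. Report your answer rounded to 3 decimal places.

0.459

Conditional on each line, P(X > 12.1): 1: 0.526576; 2: 0.358644.
By total probability, P(X > 12.1) = 0.6·0.526576 + 0.4·0.358644 = 0.459404.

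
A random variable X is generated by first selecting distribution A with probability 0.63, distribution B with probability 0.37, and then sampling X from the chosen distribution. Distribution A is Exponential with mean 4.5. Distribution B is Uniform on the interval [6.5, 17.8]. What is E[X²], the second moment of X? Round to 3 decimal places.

84.072

For each component E[X²] = Var + (mean)², giving A: 40.5; B: 158.263.
Overall E[X²] = 0.63·40.5 + 0.37·158.263 = 84.0724.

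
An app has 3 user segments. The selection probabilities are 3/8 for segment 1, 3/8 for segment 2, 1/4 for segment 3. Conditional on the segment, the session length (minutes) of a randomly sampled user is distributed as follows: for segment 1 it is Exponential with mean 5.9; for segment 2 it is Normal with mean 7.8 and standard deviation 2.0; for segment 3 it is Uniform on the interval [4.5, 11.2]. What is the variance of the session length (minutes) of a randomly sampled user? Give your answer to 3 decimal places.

Per component, 1: μ=5.9, E[X²]=69.62; 2: μ=7.8, E[X²]=64.84; 3: μ=7.85, E[X²]=65.3633.
E[X] = 0.375·5.9 + 0.375·7.8 + 0.25·7.85 = 7.1.
E[X²] = 0.375·69.62 + 0.375·64.84 + 0.25·65.3633 = 66.7633.
Var(X) = E[X²] − (E[X])² = 66.7633 − 50.41 = 16.3533.

16.353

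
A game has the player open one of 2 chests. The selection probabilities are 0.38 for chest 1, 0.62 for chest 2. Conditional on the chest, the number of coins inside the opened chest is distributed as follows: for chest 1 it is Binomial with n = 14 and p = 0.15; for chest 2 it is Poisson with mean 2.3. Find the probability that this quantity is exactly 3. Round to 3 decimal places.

0.204

Conditional on each chest, P(X = 3): 1: 0.205581; 2: 0.203308.
By total probability, P(X = 3) = 0.38·0.205581 + 0.62·0.203308 = 0.204172.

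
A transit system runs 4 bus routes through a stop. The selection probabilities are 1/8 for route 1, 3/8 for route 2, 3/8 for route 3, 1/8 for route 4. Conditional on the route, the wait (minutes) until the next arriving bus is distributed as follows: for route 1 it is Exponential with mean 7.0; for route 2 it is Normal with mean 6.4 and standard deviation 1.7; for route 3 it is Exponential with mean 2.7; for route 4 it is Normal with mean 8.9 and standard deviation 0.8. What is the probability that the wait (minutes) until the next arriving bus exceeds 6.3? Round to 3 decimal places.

Conditional on each route, P(X > 6.3): 1: 0.40657; 2: 0.523454; 3: 0.096972; 4: 0.999423.
By total probability, P(X > 6.3) = 0.125·0.40657 + 0.375·0.523454 + 0.375·0.096972 + 0.125·0.999423 = 0.408409.

0.408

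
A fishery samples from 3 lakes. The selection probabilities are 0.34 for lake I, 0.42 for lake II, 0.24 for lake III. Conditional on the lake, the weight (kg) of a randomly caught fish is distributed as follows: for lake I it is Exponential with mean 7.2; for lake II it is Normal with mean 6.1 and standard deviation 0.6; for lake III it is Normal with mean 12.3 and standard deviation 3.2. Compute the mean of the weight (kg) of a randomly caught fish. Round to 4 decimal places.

7.9620

Component means — I: 7.2; II: 6.1; III: 12.3.
E[X] = 0.34·7.2 + 0.42·6.1 + 0.24·12.3 = 7.962.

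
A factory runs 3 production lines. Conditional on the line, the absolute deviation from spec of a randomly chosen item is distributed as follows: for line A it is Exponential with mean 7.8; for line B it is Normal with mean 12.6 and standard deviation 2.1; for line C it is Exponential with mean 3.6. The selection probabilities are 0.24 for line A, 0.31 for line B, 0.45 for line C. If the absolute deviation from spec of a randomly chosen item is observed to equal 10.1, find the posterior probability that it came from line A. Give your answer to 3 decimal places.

0.187

Likelihoods f(10.1 | ·): A: 0.0351196; B: 0.0935282; C: 0.0167981.
Posterior ∝ prior × likelihood. Numerator for A: 0.24·0.0351196 = 0.00842871.
Normalizing constant: 0.24·0.0351196 + 0.31·0.0935282 + 0.45·0.0167981 = 0.0449816.
P(A | observation) = 0.00842871 / 0.0449816 = 0.187381.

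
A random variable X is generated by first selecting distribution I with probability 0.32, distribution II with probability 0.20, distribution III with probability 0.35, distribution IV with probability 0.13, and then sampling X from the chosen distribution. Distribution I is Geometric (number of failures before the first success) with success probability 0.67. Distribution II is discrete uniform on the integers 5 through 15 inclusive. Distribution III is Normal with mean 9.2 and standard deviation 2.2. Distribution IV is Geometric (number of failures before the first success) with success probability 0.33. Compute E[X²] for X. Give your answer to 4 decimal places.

For each component E[X²] = Var + (mean)², giving I: 0.977723; II: 110; III: 89.48; IV: 10.2746.
Overall E[X²] = 0.32·0.977723 + 0.2·110 + 0.35·89.48 + 0.13·10.2746 = 54.9666.

54.9666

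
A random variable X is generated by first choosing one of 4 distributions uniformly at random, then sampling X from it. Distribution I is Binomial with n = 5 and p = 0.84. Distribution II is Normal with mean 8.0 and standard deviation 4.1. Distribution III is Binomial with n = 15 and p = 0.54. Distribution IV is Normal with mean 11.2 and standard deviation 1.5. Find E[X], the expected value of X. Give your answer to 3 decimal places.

7.875

Component means — I: 4.2; II: 8; III: 8.1; IV: 11.2.
E[X] = 0.25·4.2 + 0.25·8 + 0.25·8.1 + 0.25·11.2 = 7.875.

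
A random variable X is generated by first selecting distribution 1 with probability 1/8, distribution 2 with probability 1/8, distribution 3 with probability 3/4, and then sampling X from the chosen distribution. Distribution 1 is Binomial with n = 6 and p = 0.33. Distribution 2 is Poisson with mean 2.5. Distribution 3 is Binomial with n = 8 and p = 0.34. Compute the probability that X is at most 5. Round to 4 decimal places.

0.9782

Conditional on each component, P(X ≤ 5): 1: 0.998709; 2: 0.957979; 3: 0.978207.
By total probability, P(X ≤ 5) = 0.125·0.998709 + 0.125·0.957979 + 0.75·0.978207 = 0.978241.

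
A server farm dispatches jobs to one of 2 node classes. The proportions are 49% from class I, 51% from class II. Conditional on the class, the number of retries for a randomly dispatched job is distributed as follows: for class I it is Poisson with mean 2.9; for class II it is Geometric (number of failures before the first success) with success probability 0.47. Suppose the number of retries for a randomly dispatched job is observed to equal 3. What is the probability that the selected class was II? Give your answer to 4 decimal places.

Likelihoods P(X=3 | ·): I: 0.22366; II: 0.0699722.
Posterior ∝ prior × likelihood. Numerator for II: 0.51·0.0699722 = 0.0356858.
Normalizing constant: 0.49·0.22366 + 0.51·0.0699722 = 0.145279.
P(II | observation) = 0.0356858 / 0.145279 = 0.245636.

0.2456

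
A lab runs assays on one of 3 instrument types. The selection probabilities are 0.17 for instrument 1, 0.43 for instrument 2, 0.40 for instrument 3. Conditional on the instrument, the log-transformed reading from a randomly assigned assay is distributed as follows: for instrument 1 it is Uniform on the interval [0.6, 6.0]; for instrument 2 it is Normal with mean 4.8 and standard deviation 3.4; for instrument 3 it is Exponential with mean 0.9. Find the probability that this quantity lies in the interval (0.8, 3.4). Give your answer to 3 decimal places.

0.332

Conditional on each instrument, P(0.8 < X < 3.4): 1: 0.481481; 2: 0.220553; 3: 0.388239.
By total probability, P(0.8 < X < 3.4) = 0.17·0.481481 + 0.43·0.220553 + 0.4·0.388239 = 0.331985.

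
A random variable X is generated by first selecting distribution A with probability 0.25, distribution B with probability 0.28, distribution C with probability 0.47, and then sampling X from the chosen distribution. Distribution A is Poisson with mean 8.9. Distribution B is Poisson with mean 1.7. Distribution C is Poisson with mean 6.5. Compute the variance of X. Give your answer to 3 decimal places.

Per component, A: μ=8.9, E[X²]=88.11; B: μ=1.7, E[X²]=4.59; C: μ=6.5, E[X²]=48.75.
E[X] = 0.25·8.9 + 0.28·1.7 + 0.47·6.5 = 5.756.
E[X²] = 0.25·88.11 + 0.28·4.59 + 0.47·48.75 = 46.2252.
Var(X) = E[X²] − (E[X])² = 46.2252 − 33.1315 = 13.0937.

13.094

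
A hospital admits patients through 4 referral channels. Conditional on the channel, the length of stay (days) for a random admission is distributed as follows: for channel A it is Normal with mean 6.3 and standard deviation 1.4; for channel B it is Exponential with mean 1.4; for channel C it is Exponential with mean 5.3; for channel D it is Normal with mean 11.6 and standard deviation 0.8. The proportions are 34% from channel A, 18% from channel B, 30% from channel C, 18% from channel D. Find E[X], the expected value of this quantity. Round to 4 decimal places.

6.0720

Component means — A: 6.3; B: 1.4; C: 5.3; D: 11.6.
E[X] = 0.34·6.3 + 0.18·1.4 + 0.3·5.3 + 0.18·11.6 = 6.072.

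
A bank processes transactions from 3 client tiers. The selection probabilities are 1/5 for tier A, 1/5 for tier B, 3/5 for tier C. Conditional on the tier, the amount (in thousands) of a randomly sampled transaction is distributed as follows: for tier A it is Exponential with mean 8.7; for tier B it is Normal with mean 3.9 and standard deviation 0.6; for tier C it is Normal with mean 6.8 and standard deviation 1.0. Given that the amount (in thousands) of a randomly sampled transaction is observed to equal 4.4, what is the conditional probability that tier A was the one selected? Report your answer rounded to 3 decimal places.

Likelihoods f(4.4 | ·): A: 0.0693166; B: 0.469853; C: 0.0223945.
Posterior ∝ prior × likelihood. Numerator for A: 0.2·0.0693166 = 0.0138633.
Normalizing constant: 0.2·0.0693166 + 0.2·0.469853 + 0.6·0.0223945 = 0.121271.
P(A | observation) = 0.0138633 / 0.121271 = 0.114317.

0.114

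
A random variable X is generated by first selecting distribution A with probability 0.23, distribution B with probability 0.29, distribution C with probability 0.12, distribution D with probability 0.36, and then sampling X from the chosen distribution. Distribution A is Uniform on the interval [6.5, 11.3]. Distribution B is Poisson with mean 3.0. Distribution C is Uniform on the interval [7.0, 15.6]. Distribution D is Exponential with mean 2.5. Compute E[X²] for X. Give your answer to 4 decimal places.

42.7023

For each component E[X²] = Var + (mean)², giving A: 81.13; B: 12; C: 133.853; D: 12.5.
Overall E[X²] = 0.23·81.13 + 0.29·12 + 0.12·133.853 + 0.36·12.5 = 42.7023.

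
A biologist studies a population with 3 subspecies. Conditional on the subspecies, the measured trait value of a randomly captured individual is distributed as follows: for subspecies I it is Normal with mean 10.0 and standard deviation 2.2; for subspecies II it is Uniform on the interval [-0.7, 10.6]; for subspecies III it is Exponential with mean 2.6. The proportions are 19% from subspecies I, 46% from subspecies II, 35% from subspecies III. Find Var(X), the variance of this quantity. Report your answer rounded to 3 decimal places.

Per component, I: μ=10, E[X²]=104.84; II: μ=4.95, E[X²]=35.1433; III: μ=2.6, E[X²]=13.52.
E[X] = 0.19·10 + 0.46·4.95 + 0.35·2.6 = 5.087.
E[X²] = 0.19·104.84 + 0.46·35.1433 + 0.35·13.52 = 40.8175.
Var(X) = E[X²] − (E[X])² = 40.8175 − 25.8776 = 14.94.

14.940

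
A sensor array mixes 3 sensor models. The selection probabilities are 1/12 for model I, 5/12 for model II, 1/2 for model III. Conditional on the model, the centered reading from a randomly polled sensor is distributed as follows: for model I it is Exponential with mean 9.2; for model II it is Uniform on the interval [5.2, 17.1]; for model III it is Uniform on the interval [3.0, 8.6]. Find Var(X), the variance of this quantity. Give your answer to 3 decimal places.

19.854

Per component, I: μ=9.2, E[X²]=169.28; II: μ=11.15, E[X²]=136.123; III: μ=5.8, E[X²]=36.2533.
E[X] = 0.0833333·9.2 + 0.416667·11.15 + 0.5·5.8 = 8.3125.
E[X²] = 0.0833333·169.28 + 0.416667·136.123 + 0.5·36.2533 = 88.9514.
Var(X) = E[X²] − (E[X])² = 88.9514 − 69.0977 = 19.8537.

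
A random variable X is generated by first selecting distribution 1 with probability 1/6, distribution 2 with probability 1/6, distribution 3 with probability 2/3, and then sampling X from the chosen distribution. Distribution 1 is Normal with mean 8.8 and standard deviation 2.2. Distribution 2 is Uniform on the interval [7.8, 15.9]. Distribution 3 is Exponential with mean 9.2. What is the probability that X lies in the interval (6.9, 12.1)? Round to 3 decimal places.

0.348

Conditional on each component, P(6.9 < X < 12.1): 1: 0.739299; 2: 0.530864; 3: 0.203951.
By total probability, P(6.9 < X < 12.1) = 0.166667·0.739299 + 0.166667·0.530864 + 0.666667·0.203951 = 0.347661.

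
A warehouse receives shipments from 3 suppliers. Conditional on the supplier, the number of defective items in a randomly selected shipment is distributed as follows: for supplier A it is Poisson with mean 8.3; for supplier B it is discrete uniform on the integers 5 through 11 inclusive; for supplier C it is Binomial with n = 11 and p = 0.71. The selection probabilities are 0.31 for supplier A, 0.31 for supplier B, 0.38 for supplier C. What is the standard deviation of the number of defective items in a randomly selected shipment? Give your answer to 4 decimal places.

2.1714

Per component, A: μ=8.3, E[X²]=77.19; B: μ=8, E[X²]=68; C: μ=7.81, E[X²]=63.261.
E[X] = 0.31·8.3 + 0.31·8 + 0.38·7.81 = 8.0208.
E[X²] = 0.31·77.19 + 0.31·68 + 0.38·63.261 = 69.0481.
Var(X) = E[X²] − (E[X])² = 69.0481 − 64.3332 = 4.71485.
SD(X) = √4.71485 = 2.17137.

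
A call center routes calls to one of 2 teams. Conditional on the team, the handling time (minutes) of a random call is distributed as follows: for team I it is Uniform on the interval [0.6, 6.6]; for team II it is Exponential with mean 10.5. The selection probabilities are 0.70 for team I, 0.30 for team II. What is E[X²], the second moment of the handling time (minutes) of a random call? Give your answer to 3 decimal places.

77.322

For each component E[X²] = Var + (mean)², giving I: 15.96; II: 220.5.
Overall E[X²] = 0.7·15.96 + 0.3·220.5 = 77.322.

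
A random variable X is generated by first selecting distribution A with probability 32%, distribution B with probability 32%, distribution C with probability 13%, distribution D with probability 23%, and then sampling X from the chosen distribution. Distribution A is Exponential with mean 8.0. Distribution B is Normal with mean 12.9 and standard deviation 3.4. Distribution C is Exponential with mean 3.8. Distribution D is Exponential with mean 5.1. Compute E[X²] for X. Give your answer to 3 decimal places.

For each component E[X²] = Var + (mean)², giving A: 128; B: 177.97; C: 28.88; D: 52.02.
Overall E[X²] = 0.32·128 + 0.32·177.97 + 0.13·28.88 + 0.23·52.02 = 113.629.

113.629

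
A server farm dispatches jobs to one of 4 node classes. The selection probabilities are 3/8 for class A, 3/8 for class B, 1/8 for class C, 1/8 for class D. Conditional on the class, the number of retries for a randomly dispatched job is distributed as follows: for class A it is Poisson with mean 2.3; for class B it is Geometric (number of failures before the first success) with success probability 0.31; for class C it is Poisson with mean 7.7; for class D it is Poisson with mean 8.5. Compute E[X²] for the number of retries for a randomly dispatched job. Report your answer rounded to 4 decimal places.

25.8641

For each component E[X²] = Var + (mean)², giving A: 7.59; B: 12.1342; C: 66.99; D: 80.75.
Overall E[X²] = 0.375·7.59 + 0.375·12.1342 + 0.125·66.99 + 0.125·80.75 = 25.8641.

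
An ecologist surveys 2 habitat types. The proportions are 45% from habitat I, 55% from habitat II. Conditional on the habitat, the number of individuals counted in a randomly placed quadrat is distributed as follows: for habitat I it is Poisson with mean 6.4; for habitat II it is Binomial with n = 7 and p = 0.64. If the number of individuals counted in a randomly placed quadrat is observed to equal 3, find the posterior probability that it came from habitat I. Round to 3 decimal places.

Likelihoods P(X=3 | ·): I: 0.0725945; II: 0.154105.
Posterior ∝ prior × likelihood. Numerator for I: 0.45·0.0725945 = 0.0326675.
Normalizing constant: 0.45·0.0725945 + 0.55·0.154105 = 0.117426.
P(I | observation) = 0.0326675 / 0.117426 = 0.278198.

0.278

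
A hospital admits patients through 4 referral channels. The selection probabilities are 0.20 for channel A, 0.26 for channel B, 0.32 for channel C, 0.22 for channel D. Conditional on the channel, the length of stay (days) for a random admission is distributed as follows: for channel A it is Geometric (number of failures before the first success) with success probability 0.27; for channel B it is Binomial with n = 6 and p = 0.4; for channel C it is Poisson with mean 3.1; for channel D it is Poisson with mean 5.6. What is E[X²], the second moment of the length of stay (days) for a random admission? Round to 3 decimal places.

For each component E[X²] = Var + (mean)², giving A: 17.3237; B: 7.2; C: 12.71; D: 36.96.
Overall E[X²] = 0.2·17.3237 + 0.26·7.2 + 0.32·12.71 + 0.22·36.96 = 17.5351.

17.535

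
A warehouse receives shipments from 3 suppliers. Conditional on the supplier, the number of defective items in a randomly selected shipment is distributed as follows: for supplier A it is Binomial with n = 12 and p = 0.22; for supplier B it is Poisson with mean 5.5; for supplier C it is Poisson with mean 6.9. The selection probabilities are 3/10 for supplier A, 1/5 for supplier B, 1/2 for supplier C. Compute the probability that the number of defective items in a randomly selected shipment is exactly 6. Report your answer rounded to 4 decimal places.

Conditional on each supplier, P(X = 6): A: 0.0235926; B: 0.157117; C: 0.151053.
By total probability, P(X = 6) = 0.3·0.0235926 + 0.2·0.157117 + 0.5·0.151053 = 0.114028.

0.1140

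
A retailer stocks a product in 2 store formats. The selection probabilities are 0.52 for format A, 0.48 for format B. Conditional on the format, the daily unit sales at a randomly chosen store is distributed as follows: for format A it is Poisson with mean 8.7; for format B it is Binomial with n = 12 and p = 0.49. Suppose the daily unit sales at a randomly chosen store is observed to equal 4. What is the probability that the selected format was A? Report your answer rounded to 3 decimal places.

0.248

Likelihoods P(X=4 | ·): A: 0.0397653; B: 0.130602.
Posterior ∝ prior × likelihood. Numerator for A: 0.52·0.0397653 = 0.0206779.
Normalizing constant: 0.52·0.0397653 + 0.48·0.130602 = 0.0833671.
P(A | observation) = 0.0206779 / 0.0833671 = 0.248035.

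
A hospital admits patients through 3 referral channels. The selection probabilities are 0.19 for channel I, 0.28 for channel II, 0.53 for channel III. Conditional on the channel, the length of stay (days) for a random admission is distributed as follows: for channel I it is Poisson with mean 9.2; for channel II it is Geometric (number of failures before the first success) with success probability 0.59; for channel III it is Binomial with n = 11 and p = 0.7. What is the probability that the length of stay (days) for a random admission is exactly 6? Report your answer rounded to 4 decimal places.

0.0870

Conditional on each channel, P(X = 6): I: 0.0850913; II: 0.00280256; III: 0.13208.
By total probability, P(X = 6) = 0.19·0.0850913 + 0.28·0.00280256 + 0.53·0.13208 = 0.0869544.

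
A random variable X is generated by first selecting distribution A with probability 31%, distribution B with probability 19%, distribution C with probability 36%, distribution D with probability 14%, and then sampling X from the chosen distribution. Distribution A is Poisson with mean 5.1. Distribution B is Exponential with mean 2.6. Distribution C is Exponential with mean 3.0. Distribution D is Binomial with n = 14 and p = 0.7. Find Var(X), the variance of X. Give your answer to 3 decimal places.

Per component, A: μ=5.1, E[X²]=31.11; B: μ=2.6, E[X²]=13.52; C: μ=3, E[X²]=18; D: μ=9.8, E[X²]=98.98.
E[X] = 0.31·5.1 + 0.19·2.6 + 0.36·3 + 0.14·9.8 = 4.527.
E[X²] = 0.31·31.11 + 0.19·13.52 + 0.36·18 + 0.14·98.98 = 32.5501.
Var(X) = E[X²] − (E[X])² = 32.5501 − 20.4937 = 12.0564.

12.056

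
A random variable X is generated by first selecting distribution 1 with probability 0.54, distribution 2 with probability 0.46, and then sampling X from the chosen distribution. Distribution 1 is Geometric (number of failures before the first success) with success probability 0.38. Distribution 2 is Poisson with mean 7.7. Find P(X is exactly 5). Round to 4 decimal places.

Conditional on each component, P(X = 5): 1: 0.034813; 2: 0.102142.
By total probability, P(X = 5) = 0.54·0.034813 + 0.46·0.102142 = 0.0657844.

0.0658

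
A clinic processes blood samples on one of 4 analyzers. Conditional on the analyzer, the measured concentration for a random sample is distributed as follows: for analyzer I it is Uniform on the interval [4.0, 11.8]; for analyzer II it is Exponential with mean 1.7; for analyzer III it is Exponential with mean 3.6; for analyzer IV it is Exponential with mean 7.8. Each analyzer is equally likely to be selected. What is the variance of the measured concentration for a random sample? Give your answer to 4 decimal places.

27.6525

Per component, I: μ=7.9, E[X²]=67.48; II: μ=1.7, E[X²]=5.78; III: μ=3.6, E[X²]=25.92; IV: μ=7.8, E[X²]=121.68.
E[X] = 0.25·7.9 + 0.25·1.7 + 0.25·3.6 + 0.25·7.8 = 5.25.
E[X²] = 0.25·67.48 + 0.25·5.78 + 0.25·25.92 + 0.25·121.68 = 55.215.
Var(X) = E[X²] − (E[X])² = 55.215 − 27.5625 = 27.6525.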